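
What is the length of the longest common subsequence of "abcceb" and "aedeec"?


LCS of "abcceb" and "aedeec"
DP table:
           a    e    d    e    e    c
      0    0    0    0    0    0    0
  a   0    1    1    1    1    1    1
  b   0    1    1    1    1    1    1
  c   0    1    1    1    1    1    2
  c   0    1    1    1    1    1    2
  e   0    1    2    2    2    2    2
  b   0    1    2    2    2    2    2
LCS length = dp[6][6] = 2

2


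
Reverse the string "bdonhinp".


Input: bdonhinp
Reading characters right to left:
  Position 7: 'p'
  Position 6: 'n'
  Position 5: 'i'
  Position 4: 'h'
  Position 3: 'n'
  Position 2: 'o'
  Position 1: 'd'
  Position 0: 'b'
Reversed: pnihnodb

pnihnodb


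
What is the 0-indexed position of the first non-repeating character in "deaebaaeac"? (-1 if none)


Input: deaebaaeac
Character frequencies:
  'a': 4
  'b': 1
  'c': 1
  'd': 1
  'e': 3
Scanning left to right for freq == 1:
  Position 0 ('d'): unique! => answer = 0

0


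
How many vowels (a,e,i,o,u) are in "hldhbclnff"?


Input: hldhbclnff
Checking each character:
  'h' at position 0: consonant
  'l' at position 1: consonant
  'd' at position 2: consonant
  'h' at position 3: consonant
  'b' at position 4: consonant
  'c' at position 5: consonant
  'l' at position 6: consonant
  'n' at position 7: consonant
  'f' at position 8: consonant
  'f' at position 9: consonant
Total vowels: 0

0


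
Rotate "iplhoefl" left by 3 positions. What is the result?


Input: "iplhoefl", rotate left by 3
First 3 characters: "ipl"
Remaining characters: "hoefl"
Concatenate remaining + first: "hoefl" + "ipl" = "hoeflipl"

hoeflipl


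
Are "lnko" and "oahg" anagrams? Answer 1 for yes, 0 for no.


Strings: "lnko", "oahg"
Sorted first:  klno
Sorted second: agho
Differ at position 0: 'k' vs 'a' => not anagrams

0


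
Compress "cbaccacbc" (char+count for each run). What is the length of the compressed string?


Input: cbaccacbc
Runs:
  'c' x 1 => "c1"
  'b' x 1 => "b1"
  'a' x 1 => "a1"
  'c' x 2 => "c2"
  'a' x 1 => "a1"
  'c' x 1 => "c1"
  'b' x 1 => "b1"
  'c' x 1 => "c1"
Compressed: "c1b1a1c2a1c1b1c1"
Compressed length: 16

16


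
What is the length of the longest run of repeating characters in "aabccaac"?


Input: "aabccaac"
Scanning for longest run:
  Position 1 ('a'): continues run of 'a', length=2
  Position 2 ('b'): new char, reset run to 1
  Position 3 ('c'): new char, reset run to 1
  Position 4 ('c'): continues run of 'c', length=2
  Position 5 ('a'): new char, reset run to 1
  Position 6 ('a'): continues run of 'a', length=2
  Position 7 ('c'): new char, reset run to 1
Longest run: 'a' with length 2

2


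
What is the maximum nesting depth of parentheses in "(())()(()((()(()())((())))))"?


Input: "(())()(()((()(()())((())))))"
Tracking depth:
  Position 0 '(': depth becomes 1
  Position 1 '(': depth becomes 2
  Position 2 ')': depth becomes 1
  Position 3 ')': depth becomes 0
  Position 4 '(': depth becomes 1
  Position 5 ')': depth becomes 0
  Position 6 '(': depth becomes 1
  Position 7 '(': depth becomes 2
  Position 8 ')': depth becomes 1
  Position 9 '(': depth becomes 2
  Position 10 '(': depth becomes 3
  Position 11 '(': depth becomes 4
  Position 12 ')': depth becomes 3
  Position 13 '(': depth becomes 4
  Position 14 '(': depth becomes 5
  Position 15 ')': depth becomes 4
  Position 16 '(': depth becomes 5
  Position 17 ')': depth becomes 4
  Position 18 ')': depth becomes 3
  Position 19 '(': depth becomes 4
  Position 20 '(': depth becomes 5
  Position 21 '(': depth becomes 6
  Position 22 ')': depth becomes 5
  Position 23 ')': depth becomes 4
  Position 24 ')': depth becomes 3
  Position 25 ')': depth becomes 2
  Position 26 ')': depth becomes 1
  Position 27 ')': depth becomes 0
Maximum depth reached: 6

6


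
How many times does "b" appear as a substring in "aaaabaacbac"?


Searching for "b" in "aaaabaacbac"
Scanning each position:
  Position 0: "a" => no
  Position 1: "a" => no
  Position 2: "a" => no
  Position 3: "a" => no
  Position 4: "b" => MATCH
  Position 5: "a" => no
  Position 6: "a" => no
  Position 7: "c" => no
  Position 8: "b" => MATCH
  Position 9: "a" => no
  Position 10: "c" => no
Total occurrences: 2

2


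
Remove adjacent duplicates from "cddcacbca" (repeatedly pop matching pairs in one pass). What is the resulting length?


Input: cddcacbca
Stack-based adjacent duplicate removal:
  Read 'c': push. Stack: c
  Read 'd': push. Stack: cd
  Read 'd': matches stack top 'd' => pop. Stack: c
  Read 'c': matches stack top 'c' => pop. Stack: (empty)
  Read 'a': push. Stack: a
  Read 'c': push. Stack: ac
  Read 'b': push. Stack: acb
  Read 'c': push. Stack: acbc
  Read 'a': push. Stack: acbca
Final stack: "acbca" (length 5)

5


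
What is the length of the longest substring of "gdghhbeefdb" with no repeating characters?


Input: "gdghhbeefdb"
Sliding window (track last position of each char):
  Position 0 ('g'): window [0,0] length 1 -- new best
  Position 1 ('d'): window [0,1] length 2 -- new best
  Position 2 ('g'): repeat (last at 0), move window start to 1
  Position 2 ('g'): window [1,2] length 2
  Position 3 ('h'): window [1,3] length 3 -- new best
  Position 4 ('h'): repeat (last at 3), move window start to 4
  Position 4 ('h'): window [4,4] length 1
  Position 5 ('b'): window [4,5] length 2
  Position 6 ('e'): window [4,6] length 3
  Position 7 ('e'): repeat (last at 6), move window start to 7
  Position 7 ('e'): window [7,7] length 1
  Position 8 ('f'): window [7,8] length 2
  Position 9 ('d'): window [7,9] length 3
  Position 10 ('b'): window [7,10] length 4 -- new best
Longest substring with no repeats: "efdb" with length 4

4


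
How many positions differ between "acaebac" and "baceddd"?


Comparing "acaebac" and "baceddd" position by position:
  Position 0: 'a' vs 'b' => DIFFER
  Position 1: 'c' vs 'a' => DIFFER
  Position 2: 'a' vs 'c' => DIFFER
  Position 3: 'e' vs 'e' => same
  Position 4: 'b' vs 'd' => DIFFER
  Position 5: 'a' vs 'd' => DIFFER
  Position 6: 'c' vs 'd' => DIFFER
Positions that differ: 6

6


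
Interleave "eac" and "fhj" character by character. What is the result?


Interleaving "eac" and "fhj":
  Position 0: 'e' from first, 'f' from second => "ef"
  Position 1: 'a' from first, 'h' from second => "ah"
  Position 2: 'c' from first, 'j' from second => "cj"
Result: efahcj

efahcj


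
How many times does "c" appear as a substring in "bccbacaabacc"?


Searching for "c" in "bccbacaabacc"
Scanning each position:
  Position 0: "b" => no
  Position 1: "c" => MATCH
  Position 2: "c" => MATCH
  Position 3: "b" => no
  Position 4: "a" => no
  Position 5: "c" => MATCH
  Position 6: "a" => no
  Position 7: "a" => no
  Position 8: "b" => no
  Position 9: "a" => no
  Position 10: "c" => MATCH
  Position 11: "c" => MATCH
Total occurrences: 5

5


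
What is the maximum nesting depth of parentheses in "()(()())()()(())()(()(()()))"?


Input: "()(()())()()(())()(()(()()))"
Tracking depth:
  Position 0 '(': depth becomes 1
  Position 1 ')': depth becomes 0
  Position 2 '(': depth becomes 1
  Position 3 '(': depth becomes 2
  Position 4 ')': depth becomes 1
  Position 5 '(': depth becomes 2
  Position 6 ')': depth becomes 1
  Position 7 ')': depth becomes 0
  Position 8 '(': depth becomes 1
  Position 9 ')': depth becomes 0
  Position 10 '(': depth becomes 1
  Position 11 ')': depth becomes 0
  Position 12 '(': depth becomes 1
  Position 13 '(': depth becomes 2
  Position 14 ')': depth becomes 1
  Position 15 ')': depth becomes 0
  Position 16 '(': depth becomes 1
  Position 17 ')': depth becomes 0
  Position 18 '(': depth becomes 1
  Position 19 '(': depth becomes 2
  Position 20 ')': depth becomes 1
  Position 21 '(': depth becomes 2
  Position 22 '(': depth becomes 3
  Position 23 ')': depth becomes 2
  Position 24 '(': depth becomes 3
  Position 25 ')': depth becomes 2
  Position 26 ')': depth becomes 1
  Position 27 ')': depth becomes 0
Maximum depth reached: 3

3


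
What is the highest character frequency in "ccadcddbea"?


Input: ccadcddbea
Character counts:
  'a': 2
  'b': 1
  'c': 3
  'd': 3
  'e': 1
Maximum frequency: 3

3


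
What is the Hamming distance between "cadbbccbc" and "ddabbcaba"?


Comparing "cadbbccbc" and "ddabbcaba" position by position:
  Position 0: 'c' vs 'd' => differ
  Position 1: 'a' vs 'd' => differ
  Position 2: 'd' vs 'a' => differ
  Position 3: 'b' vs 'b' => same
  Position 4: 'b' vs 'b' => same
  Position 5: 'c' vs 'c' => same
  Position 6: 'c' vs 'a' => differ
  Position 7: 'b' vs 'b' => same
  Position 8: 'c' vs 'a' => differ
Total differences (Hamming distance): 5

5


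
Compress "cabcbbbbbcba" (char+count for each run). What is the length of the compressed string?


Input: cabcbbbbbcba
Runs:
  'c' x 1 => "c1"
  'a' x 1 => "a1"
  'b' x 1 => "b1"
  'c' x 1 => "c1"
  'b' x 5 => "b5"
  'c' x 1 => "c1"
  'b' x 1 => "b1"
  'a' x 1 => "a1"
Compressed: "c1a1b1c1b5c1b1a1"
Compressed length: 16

16


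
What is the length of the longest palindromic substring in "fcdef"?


Input: "fcdef"
Checking substrings for palindromes:
  No multi-char palindromic substrings found
Longest palindromic substring: "f" with length 1

1


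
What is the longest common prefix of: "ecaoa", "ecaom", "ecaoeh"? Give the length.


Words: ecaoa, ecaom, ecaoeh
  Position 0: all 'e' => match
  Position 1: all 'c' => match
  Position 2: all 'a' => match
  Position 3: all 'o' => match
  Position 4: ('a', 'm', 'e') => mismatch, stop
LCP = "ecao" (length 4)

4


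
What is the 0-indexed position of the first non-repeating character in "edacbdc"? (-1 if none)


Input: edacbdc
Character frequencies:
  'a': 1
  'b': 1
  'c': 2
  'd': 2
  'e': 1
Scanning left to right for freq == 1:
  Position 0 ('e'): unique! => answer = 0

0


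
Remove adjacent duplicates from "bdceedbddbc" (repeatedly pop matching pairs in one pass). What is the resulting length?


Input: bdceedbddbc
Stack-based adjacent duplicate removal:
  Read 'b': push. Stack: b
  Read 'd': push. Stack: bd
  Read 'c': push. Stack: bdc
  Read 'e': push. Stack: bdce
  Read 'e': matches stack top 'e' => pop. Stack: bdc
  Read 'd': push. Stack: bdcd
  Read 'b': push. Stack: bdcdb
  Read 'd': push. Stack: bdcdbd
  Read 'd': matches stack top 'd' => pop. Stack: bdcdb
  Read 'b': matches stack top 'b' => pop. Stack: bdcd
  Read 'c': push. Stack: bdcdc
Final stack: "bdcdc" (length 5)

5


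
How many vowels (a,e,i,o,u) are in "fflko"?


Input: fflko
Checking each character:
  'f' at position 0: consonant
  'f' at position 1: consonant
  'l' at position 2: consonant
  'k' at position 3: consonant
  'o' at position 4: vowel (running total: 1)
Total vowels: 1

1


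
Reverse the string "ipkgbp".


Input: ipkgbp
Reading characters right to left:
  Position 5: 'p'
  Position 4: 'b'
  Position 3: 'g'
  Position 2: 'k'
  Position 1: 'p'
  Position 0: 'i'
Reversed: pbgkpi

pbgkpi


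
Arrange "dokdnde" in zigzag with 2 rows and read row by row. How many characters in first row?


Zigzag "dokdnde" into 2 rows:
Placing characters:
  'd' => row 0
  'o' => row 1
  'k' => row 0
  'd' => row 1
  'n' => row 0
  'd' => row 1
  'e' => row 0
Rows:
  Row 0: "dkne"
  Row 1: "odd"
First row length: 4

4


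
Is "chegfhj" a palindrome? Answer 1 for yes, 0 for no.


Input: chegfhj
Reversed: jhfgehc
  Compare pos 0 ('c') with pos 6 ('j'): MISMATCH
  Compare pos 1 ('h') with pos 5 ('h'): match
  Compare pos 2 ('e') with pos 4 ('f'): MISMATCH
Result: not a palindrome

0


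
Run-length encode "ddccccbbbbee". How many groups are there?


Input: ddccccbbbbee
Scanning for consecutive runs:
  Group 1: 'd' x 2 (positions 0-1)
  Group 2: 'c' x 4 (positions 2-5)
  Group 3: 'b' x 4 (positions 6-9)
  Group 4: 'e' x 2 (positions 10-11)
Total groups: 4

4


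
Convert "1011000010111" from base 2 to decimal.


Input: "1011000010111" in base 2
Positional expansion:
  Digit '1' (value 1) x 2^12 = 4096
  Digit '0' (value 0) x 2^11 = 0
  Digit '1' (value 1) x 2^10 = 1024
  Digit '1' (value 1) x 2^9 = 512
  Digit '0' (value 0) x 2^8 = 0
  Digit '0' (value 0) x 2^7 = 0
  Digit '0' (value 0) x 2^6 = 0
  Digit '0' (value 0) x 2^5 = 0
  Digit '1' (value 1) x 2^4 = 16
  Digit '0' (value 0) x 2^3 = 0
  Digit '1' (value 1) x 2^2 = 4
  Digit '1' (value 1) x 2^1 = 2
  Digit '1' (value 1) x 2^0 = 1
Sum = 5655

5655


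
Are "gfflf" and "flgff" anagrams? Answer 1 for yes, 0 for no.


Strings: "gfflf", "flgff"
Sorted first:  fffgl
Sorted second: fffgl
Sorted forms match => anagrams

1


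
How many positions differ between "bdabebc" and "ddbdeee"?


Comparing "bdabebc" and "ddbdeee" position by position:
  Position 0: 'b' vs 'd' => DIFFER
  Position 1: 'd' vs 'd' => same
  Position 2: 'a' vs 'b' => DIFFER
  Position 3: 'b' vs 'd' => DIFFER
  Position 4: 'e' vs 'e' => same
  Position 5: 'b' vs 'e' => DIFFER
  Position 6: 'c' vs 'e' => DIFFER
Positions that differ: 5

5


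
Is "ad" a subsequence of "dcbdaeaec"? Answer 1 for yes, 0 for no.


Check if "ad" is a subsequence of "dcbdaeaec"
Greedy scan:
  Position 0 ('d'): no match needed
  Position 1 ('c'): no match needed
  Position 2 ('b'): no match needed
  Position 3 ('d'): no match needed
  Position 4 ('a'): matches sub[0] = 'a'
  Position 5 ('e'): no match needed
  Position 6 ('a'): no match needed
  Position 7 ('e'): no match needed
  Position 8 ('c'): no match needed
Only matched 1/2 characters => not a subsequence

0


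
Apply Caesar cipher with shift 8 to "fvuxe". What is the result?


Caesar cipher: shift "fvuxe" by 8
  'f' (pos 5) + 8 = pos 13 = 'n'
  'v' (pos 21) + 8 = pos 3 = 'd'
  'u' (pos 20) + 8 = pos 2 = 'c'
  'x' (pos 23) + 8 = pos 5 = 'f'
  'e' (pos 4) + 8 = pos 12 = 'm'
Result: ndcfm

ndcfm


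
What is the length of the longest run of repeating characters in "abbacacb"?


Input: "abbacacb"
Scanning for longest run:
  Position 1 ('b'): new char, reset run to 1
  Position 2 ('b'): continues run of 'b', length=2
  Position 3 ('a'): new char, reset run to 1
  Position 4 ('c'): new char, reset run to 1
  Position 5 ('a'): new char, reset run to 1
  Position 6 ('c'): new char, reset run to 1
  Position 7 ('b'): new char, reset run to 1
Longest run: 'b' with length 2

2


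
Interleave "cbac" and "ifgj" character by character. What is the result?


Interleaving "cbac" and "ifgj":
  Position 0: 'c' from first, 'i' from second => "ci"
  Position 1: 'b' from first, 'f' from second => "bf"
  Position 2: 'a' from first, 'g' from second => "ag"
  Position 3: 'c' from first, 'j' from second => "cj"
Result: cibfagcj

cibfagcj


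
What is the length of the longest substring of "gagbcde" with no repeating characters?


Input: "gagbcde"
Sliding window (track last position of each char):
  Position 0 ('g'): window [0,0] length 1 -- new best
  Position 1 ('a'): window [0,1] length 2 -- new best
  Position 2 ('g'): repeat (last at 0), move window start to 1
  Position 2 ('g'): window [1,2] length 2
  Position 3 ('b'): window [1,3] length 3 -- new best
  Position 4 ('c'): window [1,4] length 4 -- new best
  Position 5 ('d'): window [1,5] length 5 -- new best
  Position 6 ('e'): window [1,6] length 6 -- new best
Longest substring with no repeats: "agbcde" with length 6

6


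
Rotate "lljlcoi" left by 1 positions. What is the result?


Input: "lljlcoi", rotate left by 1
First 1 characters: "l"
Remaining characters: "ljlcoi"
Concatenate remaining + first: "ljlcoi" + "l" = "ljlcoil"

ljlcoil


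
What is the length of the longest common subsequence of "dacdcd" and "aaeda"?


LCS of "dacdcd" and "aaeda"
DP table:
           a    a    e    d    a
      0    0    0    0    0    0
  d   0    0    0    0    1    1
  a   0    1    1    1    1    2
  c   0    1    1    1    1    2
  d   0    1    1    1    2    2
  c   0    1    1    1    2    2
  d   0    1    1    1    2    2
LCS length = dp[6][5] = 2

2


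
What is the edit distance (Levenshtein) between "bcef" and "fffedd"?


Computing edit distance: "bcef" -> "fffedd"
DP table:
           f    f    f    e    d    d
      0    1    2    3    4    5    6
  b   1    1    2    3    4    5    6
  c   2    2    2    3    4    5    6
  e   3    3    3    3    3    4    5
  f   4    3    3    3    4    4    5
Edit distance = dp[4][6] = 5

5


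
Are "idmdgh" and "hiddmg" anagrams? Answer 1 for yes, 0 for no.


Strings: "idmdgh", "hiddmg"
Sorted first:  ddghim
Sorted second: ddghim
Sorted forms match => anagrams

1


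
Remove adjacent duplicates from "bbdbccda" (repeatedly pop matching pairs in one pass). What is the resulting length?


Input: bbdbccda
Stack-based adjacent duplicate removal:
  Read 'b': push. Stack: b
  Read 'b': matches stack top 'b' => pop. Stack: (empty)
  Read 'd': push. Stack: d
  Read 'b': push. Stack: db
  Read 'c': push. Stack: dbc
  Read 'c': matches stack top 'c' => pop. Stack: db
  Read 'd': push. Stack: dbd
  Read 'a': push. Stack: dbda
Final stack: "dbda" (length 4)

4


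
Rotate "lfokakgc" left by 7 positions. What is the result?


Input: "lfokakgc", rotate left by 7
First 7 characters: "lfokakg"
Remaining characters: "c"
Concatenate remaining + first: "c" + "lfokakg" = "clfokakg"

clfokakg


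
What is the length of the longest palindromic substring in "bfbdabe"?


Input: "bfbdabe"
Checking substrings for palindromes:
  [0:3] "bfb" (len 3) => palindrome
Longest palindromic substring: "bfb" with length 3

3


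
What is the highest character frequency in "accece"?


Input: accece
Character counts:
  'a': 1
  'c': 3
  'e': 2
Maximum frequency: 3

3


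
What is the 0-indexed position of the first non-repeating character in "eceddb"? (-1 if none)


Input: eceddb
Character frequencies:
  'b': 1
  'c': 1
  'd': 2
  'e': 2
Scanning left to right for freq == 1:
  Position 0 ('e'): freq=2, skip
  Position 1 ('c'): unique! => answer = 1

1


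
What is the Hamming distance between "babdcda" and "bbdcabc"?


Comparing "babdcda" and "bbdcabc" position by position:
  Position 0: 'b' vs 'b' => same
  Position 1: 'a' vs 'b' => differ
  Position 2: 'b' vs 'd' => differ
  Position 3: 'd' vs 'c' => differ
  Position 4: 'c' vs 'a' => differ
  Position 5: 'd' vs 'b' => differ
  Position 6: 'a' vs 'c' => differ
Total differences (Hamming distance): 6

6


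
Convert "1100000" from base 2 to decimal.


Input: "1100000" in base 2
Positional expansion:
  Digit '1' (value 1) x 2^6 = 64
  Digit '1' (value 1) x 2^5 = 32
  Digit '0' (value 0) x 2^4 = 0
  Digit '0' (value 0) x 2^3 = 0
  Digit '0' (value 0) x 2^2 = 0
  Digit '0' (value 0) x 2^1 = 0
  Digit '0' (value 0) x 2^0 = 0
Sum = 96

96


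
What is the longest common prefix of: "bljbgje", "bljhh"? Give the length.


Words: bljbgje, bljhh
  Position 0: all 'b' => match
  Position 1: all 'l' => match
  Position 2: all 'j' => match
  Position 3: ('b', 'h') => mismatch, stop
LCP = "blj" (length 3)

3


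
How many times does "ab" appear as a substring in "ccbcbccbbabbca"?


Searching for "ab" in "ccbcbccbbabbca"
Scanning each position:
  Position 0: "cc" => no
  Position 1: "cb" => no
  Position 2: "bc" => no
  Position 3: "cb" => no
  Position 4: "bc" => no
  Position 5: "cc" => no
  Position 6: "cb" => no
  Position 7: "bb" => no
  Position 8: "ba" => no
  Position 9: "ab" => MATCH
  Position 10: "bb" => no
  Position 11: "bc" => no
  Position 12: "ca" => no
Total occurrences: 1

1


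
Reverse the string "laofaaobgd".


Input: laofaaobgd
Reading characters right to left:
  Position 9: 'd'
  Position 8: 'g'
  Position 7: 'b'
  Position 6: 'o'
  Position 5: 'a'
  Position 4: 'a'
  Position 3: 'f'
  Position 2: 'o'
  Position 1: 'a'
  Position 0: 'l'
Reversed: dgboaafoal

dgboaafoal


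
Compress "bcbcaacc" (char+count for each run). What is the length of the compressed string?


Input: bcbcaacc
Runs:
  'b' x 1 => "b1"
  'c' x 1 => "c1"
  'b' x 1 => "b1"
  'c' x 1 => "c1"
  'a' x 2 => "a2"
  'c' x 2 => "c2"
Compressed: "b1c1b1c1a2c2"
Compressed length: 12

12


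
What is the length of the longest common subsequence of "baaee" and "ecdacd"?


LCS of "baaee" and "ecdacd"
DP table:
           e    c    d    a    c    d
      0    0    0    0    0    0    0
  b   0    0    0    0    0    0    0
  a   0    0    0    0    1    1    1
  a   0    0    0    0    1    1    1
  e   0    1    1    1    1    1    1
  e   0    1    1    1    1    1    1
LCS length = dp[5][6] = 1

1


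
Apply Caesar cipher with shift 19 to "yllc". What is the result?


Caesar cipher: shift "yllc" by 19
  'y' (pos 24) + 19 = pos 17 = 'r'
  'l' (pos 11) + 19 = pos 4 = 'e'
  'l' (pos 11) + 19 = pos 4 = 'e'
  'c' (pos 2) + 19 = pos 21 = 'v'
Result: reev

reev


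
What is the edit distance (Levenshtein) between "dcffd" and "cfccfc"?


Computing edit distance: "dcffd" -> "cfccfc"
DP table:
           c    f    c    c    f    c
      0    1    2    3    4    5    6
  d   1    1    2    3    4    5    6
  c   2    1    2    2    3    4    5
  f   3    2    1    2    3    3    4
  f   4    3    2    2    3    3    4
  d   5    4    3    3    3    4    4
Edit distance = dp[5][6] = 4

4


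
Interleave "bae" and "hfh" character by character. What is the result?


Interleaving "bae" and "hfh":
  Position 0: 'b' from first, 'h' from second => "bh"
  Position 1: 'a' from first, 'f' from second => "af"
  Position 2: 'e' from first, 'h' from second => "eh"
Result: bhafeh

bhafeh


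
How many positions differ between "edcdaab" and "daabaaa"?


Comparing "edcdaab" and "daabaaa" position by position:
  Position 0: 'e' vs 'd' => DIFFER
  Position 1: 'd' vs 'a' => DIFFER
  Position 2: 'c' vs 'a' => DIFFER
  Position 3: 'd' vs 'b' => DIFFER
  Position 4: 'a' vs 'a' => same
  Position 5: 'a' vs 'a' => same
  Position 6: 'b' vs 'a' => DIFFER
Positions that differ: 5

5


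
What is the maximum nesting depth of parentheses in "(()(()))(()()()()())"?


Input: "(()(()))(()()()()())"
Tracking depth:
  Position 0 '(': depth becomes 1
  Position 1 '(': depth becomes 2
  Position 2 ')': depth becomes 1
  Position 3 '(': depth becomes 2
  Position 4 '(': depth becomes 3
  Position 5 ')': depth becomes 2
  Position 6 ')': depth becomes 1
  Position 7 ')': depth becomes 0
  Position 8 '(': depth becomes 1
  Position 9 '(': depth becomes 2
  Position 10 ')': depth becomes 1
  Position 11 '(': depth becomes 2
  Position 12 ')': depth becomes 1
  Position 13 '(': depth becomes 2
  Position 14 ')': depth becomes 1
  Position 15 '(': depth becomes 2
  Position 16 ')': depth becomes 1
  Position 17 '(': depth becomes 2
  Position 18 ')': depth becomes 1
  Position 19 ')': depth becomes 0
Maximum depth reached: 3

3


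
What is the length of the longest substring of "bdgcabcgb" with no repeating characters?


Input: "bdgcabcgb"
Sliding window (track last position of each char):
  Position 0 ('b'): window [0,0] length 1 -- new best
  Position 1 ('d'): window [0,1] length 2 -- new best
  Position 2 ('g'): window [0,2] length 3 -- new best
  Position 3 ('c'): window [0,3] length 4 -- new best
  Position 4 ('a'): window [0,4] length 5 -- new best
  Position 5 ('b'): repeat (last at 0), move window start to 1
  Position 5 ('b'): window [1,5] length 5
  Position 6 ('c'): repeat (last at 3), move window start to 4
  Position 6 ('c'): window [4,6] length 3
  Position 7 ('g'): window [4,7] length 4
  Position 8 ('b'): repeat (last at 5), move window start to 6
  Position 8 ('b'): window [6,8] length 3
Longest substring with no repeats: "bdgca" with length 5

5


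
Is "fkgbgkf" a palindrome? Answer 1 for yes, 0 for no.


Input: fkgbgkf
Reversed: fkgbgkf
  Compare pos 0 ('f') with pos 6 ('f'): match
  Compare pos 1 ('k') with pos 5 ('k'): match
  Compare pos 2 ('g') with pos 4 ('g'): match
Result: palindrome

1


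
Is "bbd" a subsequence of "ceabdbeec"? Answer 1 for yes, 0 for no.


Check if "bbd" is a subsequence of "ceabdbeec"
Greedy scan:
  Position 0 ('c'): no match needed
  Position 1 ('e'): no match needed
  Position 2 ('a'): no match needed
  Position 3 ('b'): matches sub[0] = 'b'
  Position 4 ('d'): no match needed
  Position 5 ('b'): matches sub[1] = 'b'
  Position 6 ('e'): no match needed
  Position 7 ('e'): no match needed
  Position 8 ('c'): no match needed
Only matched 2/3 characters => not a subsequence

0


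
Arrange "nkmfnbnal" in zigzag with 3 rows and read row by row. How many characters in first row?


Zigzag "nkmfnbnal" into 3 rows:
Placing characters:
  'n' => row 0
  'k' => row 1
  'm' => row 2
  'f' => row 1
  'n' => row 0
  'b' => row 1
  'n' => row 2
  'a' => row 1
  'l' => row 0
Rows:
  Row 0: "nnl"
  Row 1: "kfba"
  Row 2: "mn"
First row length: 3

3


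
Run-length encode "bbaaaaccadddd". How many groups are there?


Input: bbaaaaccadddd
Scanning for consecutive runs:
  Group 1: 'b' x 2 (positions 0-1)
  Group 2: 'a' x 4 (positions 2-5)
  Group 3: 'c' x 2 (positions 6-7)
  Group 4: 'a' x 1 (positions 8-8)
  Group 5: 'd' x 4 (positions 9-12)
Total groups: 5

5


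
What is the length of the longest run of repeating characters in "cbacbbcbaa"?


Input: "cbacbbcbaa"
Scanning for longest run:
  Position 1 ('b'): new char, reset run to 1
  Position 2 ('a'): new char, reset run to 1
  Position 3 ('c'): new char, reset run to 1
  Position 4 ('b'): new char, reset run to 1
  Position 5 ('b'): continues run of 'b', length=2
  Position 6 ('c'): new char, reset run to 1
  Position 7 ('b'): new char, reset run to 1
  Position 8 ('a'): new char, reset run to 1
  Position 9 ('a'): continues run of 'a', length=2
Longest run: 'b' with length 2

2


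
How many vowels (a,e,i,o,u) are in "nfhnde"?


Input: nfhnde
Checking each character:
  'n' at position 0: consonant
  'f' at position 1: consonant
  'h' at position 2: consonant
  'n' at position 3: consonant
  'd' at position 4: consonant
  'e' at position 5: vowel (running total: 1)
Total vowels: 1

1


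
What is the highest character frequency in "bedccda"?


Input: bedccda
Character counts:
  'a': 1
  'b': 1
  'c': 2
  'd': 2
  'e': 1
Maximum frequency: 2

2


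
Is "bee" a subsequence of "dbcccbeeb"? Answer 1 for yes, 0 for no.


Check if "bee" is a subsequence of "dbcccbeeb"
Greedy scan:
  Position 0 ('d'): no match needed
  Position 1 ('b'): matches sub[0] = 'b'
  Position 2 ('c'): no match needed
  Position 3 ('c'): no match needed
  Position 4 ('c'): no match needed
  Position 5 ('b'): no match needed
  Position 6 ('e'): matches sub[1] = 'e'
  Position 7 ('e'): matches sub[2] = 'e'
  Position 8 ('b'): no match needed
All 3 characters matched => is a subsequence

1


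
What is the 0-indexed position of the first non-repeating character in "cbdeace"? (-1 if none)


Input: cbdeace
Character frequencies:
  'a': 1
  'b': 1
  'c': 2
  'd': 1
  'e': 2
Scanning left to right for freq == 1:
  Position 0 ('c'): freq=2, skip
  Position 1 ('b'): unique! => answer = 1

1


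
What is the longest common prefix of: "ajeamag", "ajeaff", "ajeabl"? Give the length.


Words: ajeamag, ajeaff, ajeabl
  Position 0: all 'a' => match
  Position 1: all 'j' => match
  Position 2: all 'e' => match
  Position 3: all 'a' => match
  Position 4: ('m', 'f', 'b') => mismatch, stop
LCP = "ajea" (length 4)

4


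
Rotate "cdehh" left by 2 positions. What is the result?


Input: "cdehh", rotate left by 2
First 2 characters: "cd"
Remaining characters: "ehh"
Concatenate remaining + first: "ehh" + "cd" = "ehhcd"

ehhcd


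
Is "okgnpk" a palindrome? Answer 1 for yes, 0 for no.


Input: okgnpk
Reversed: kpngko
  Compare pos 0 ('o') with pos 5 ('k'): MISMATCH
  Compare pos 1 ('k') with pos 4 ('p'): MISMATCH
  Compare pos 2 ('g') with pos 3 ('n'): MISMATCH
Result: not a palindrome

0


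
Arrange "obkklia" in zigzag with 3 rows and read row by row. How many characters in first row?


Zigzag "obkklia" into 3 rows:
Placing characters:
  'o' => row 0
  'b' => row 1
  'k' => row 2
  'k' => row 1
  'l' => row 0
  'i' => row 1
  'a' => row 2
Rows:
  Row 0: "ol"
  Row 1: "bki"
  Row 2: "ka"
First row length: 2

2


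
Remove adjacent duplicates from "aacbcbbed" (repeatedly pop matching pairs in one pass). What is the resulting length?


Input: aacbcbbed
Stack-based adjacent duplicate removal:
  Read 'a': push. Stack: a
  Read 'a': matches stack top 'a' => pop. Stack: (empty)
  Read 'c': push. Stack: c
  Read 'b': push. Stack: cb
  Read 'c': push. Stack: cbc
  Read 'b': push. Stack: cbcb
  Read 'b': matches stack top 'b' => pop. Stack: cbc
  Read 'e': push. Stack: cbce
  Read 'd': push. Stack: cbced
Final stack: "cbced" (length 5)

5


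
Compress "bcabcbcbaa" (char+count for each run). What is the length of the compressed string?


Input: bcabcbcbaa
Runs:
  'b' x 1 => "b1"
  'c' x 1 => "c1"
  'a' x 1 => "a1"
  'b' x 1 => "b1"
  'c' x 1 => "c1"
  'b' x 1 => "b1"
  'c' x 1 => "c1"
  'b' x 1 => "b1"
  'a' x 2 => "a2"
Compressed: "b1c1a1b1c1b1c1b1a2"
Compressed length: 18

18


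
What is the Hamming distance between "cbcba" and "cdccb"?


Comparing "cbcba" and "cdccb" position by position:
  Position 0: 'c' vs 'c' => same
  Position 1: 'b' vs 'd' => differ
  Position 2: 'c' vs 'c' => same
  Position 3: 'b' vs 'c' => differ
  Position 4: 'a' vs 'b' => differ
Total differences (Hamming distance): 3

3


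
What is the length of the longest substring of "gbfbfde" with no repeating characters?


Input: "gbfbfde"
Sliding window (track last position of each char):
  Position 0 ('g'): window [0,0] length 1 -- new best
  Position 1 ('b'): window [0,1] length 2 -- new best
  Position 2 ('f'): window [0,2] length 3 -- new best
  Position 3 ('b'): repeat (last at 1), move window start to 2
  Position 3 ('b'): window [2,3] length 2
  Position 4 ('f'): repeat (last at 2), move window start to 3
  Position 4 ('f'): window [3,4] length 2
  Position 5 ('d'): window [3,5] length 3
  Position 6 ('e'): window [3,6] length 4 -- new best
Longest substring with no repeats: "bfde" with length 4

4


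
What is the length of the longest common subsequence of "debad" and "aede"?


LCS of "debad" and "aede"
DP table:
           a    e    d    e
      0    0    0    0    0
  d   0    0    0    1    1
  e   0    0    1    1    2
  b   0    0    1    1    2
  a   0    1    1    1    2
  d   0    1    1    2    2
LCS length = dp[5][4] = 2

2


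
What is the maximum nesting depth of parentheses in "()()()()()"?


Input: "()()()()()"
Tracking depth:
  Position 0 '(': depth becomes 1
  Position 1 ')': depth becomes 0
  Position 2 '(': depth becomes 1
  Position 3 ')': depth becomes 0
  Position 4 '(': depth becomes 1
  Position 5 ')': depth becomes 0
  Position 6 '(': depth becomes 1
  Position 7 ')': depth becomes 0
  Position 8 '(': depth becomes 1
  Position 9 ')': depth becomes 0
Maximum depth reached: 1

1


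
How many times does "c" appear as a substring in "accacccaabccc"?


Searching for "c" in "accacccaabccc"
Scanning each position:
  Position 0: "a" => no
  Position 1: "c" => MATCH
  Position 2: "c" => MATCH
  Position 3: "a" => no
  Position 4: "c" => MATCH
  Position 5: "c" => MATCH
  Position 6: "c" => MATCH
  Position 7: "a" => no
  Position 8: "a" => no
  Position 9: "b" => no
  Position 10: "c" => MATCH
  Position 11: "c" => MATCH
  Position 12: "c" => MATCH
Total occurrences: 8

8


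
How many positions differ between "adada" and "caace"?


Comparing "adada" and "caace" position by position:
  Position 0: 'a' vs 'c' => DIFFER
  Position 1: 'd' vs 'a' => DIFFER
  Position 2: 'a' vs 'a' => same
  Position 3: 'd' vs 'c' => DIFFER
  Position 4: 'a' vs 'e' => DIFFER
Positions that differ: 4

4


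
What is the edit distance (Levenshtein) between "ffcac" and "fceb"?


Computing edit distance: "ffcac" -> "fceb"
DP table:
           f    c    e    b
      0    1    2    3    4
  f   1    0    1    2    3
  f   2    1    1    2    3
  c   3    2    1    2    3
  a   4    3    2    2    3
  c   5    4    3    3    3
Edit distance = dp[5][4] = 3

3


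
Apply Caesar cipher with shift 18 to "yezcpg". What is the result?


Caesar cipher: shift "yezcpg" by 18
  'y' (pos 24) + 18 = pos 16 = 'q'
  'e' (pos 4) + 18 = pos 22 = 'w'
  'z' (pos 25) + 18 = pos 17 = 'r'
  'c' (pos 2) + 18 = pos 20 = 'u'
  'p' (pos 15) + 18 = pos 7 = 'h'
  'g' (pos 6) + 18 = pos 24 = 'y'
Result: qwruhy

qwruhy


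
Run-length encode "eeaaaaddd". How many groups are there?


Input: eeaaaaddd
Scanning for consecutive runs:
  Group 1: 'e' x 2 (positions 0-1)
  Group 2: 'a' x 4 (positions 2-5)
  Group 3: 'd' x 3 (positions 6-8)
Total groups: 3

3


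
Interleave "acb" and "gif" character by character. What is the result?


Interleaving "acb" and "gif":
  Position 0: 'a' from first, 'g' from second => "ag"
  Position 1: 'c' from first, 'i' from second => "ci"
  Position 2: 'b' from first, 'f' from second => "bf"
Result: agcibf

agcibf


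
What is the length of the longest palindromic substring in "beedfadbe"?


Input: "beedfadbe"
Checking substrings for palindromes:
  [1:3] "ee" (len 2) => palindrome
Longest palindromic substring: "ee" with length 2

2


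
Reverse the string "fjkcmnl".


Input: fjkcmnl
Reading characters right to left:
  Position 6: 'l'
  Position 5: 'n'
  Position 4: 'm'
  Position 3: 'c'
  Position 2: 'k'
  Position 1: 'j'
  Position 0: 'f'
Reversed: lnmckjf

lnmckjf


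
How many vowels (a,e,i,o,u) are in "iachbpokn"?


Input: iachbpokn
Checking each character:
  'i' at position 0: vowel (running total: 1)
  'a' at position 1: vowel (running total: 2)
  'c' at position 2: consonant
  'h' at position 3: consonant
  'b' at position 4: consonant
  'p' at position 5: consonant
  'o' at position 6: vowel (running total: 3)
  'k' at position 7: consonant
  'n' at position 8: consonant
Total vowels: 3

3


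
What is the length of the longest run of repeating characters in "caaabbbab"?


Input: "caaabbbab"
Scanning for longest run:
  Position 1 ('a'): new char, reset run to 1
  Position 2 ('a'): continues run of 'a', length=2
  Position 3 ('a'): continues run of 'a', length=3
  Position 4 ('b'): new char, reset run to 1
  Position 5 ('b'): continues run of 'b', length=2
  Position 6 ('b'): continues run of 'b', length=3
  Position 7 ('a'): new char, reset run to 1
  Position 8 ('b'): new char, reset run to 1
Longest run: 'a' with length 3

3


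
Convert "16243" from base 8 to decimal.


Input: "16243" in base 8
Positional expansion:
  Digit '1' (value 1) x 8^4 = 4096
  Digit '6' (value 6) x 8^3 = 3072
  Digit '2' (value 2) x 8^2 = 128
  Digit '4' (value 4) x 8^1 = 32
  Digit '3' (value 3) x 8^0 = 3
Sum = 7331

7331


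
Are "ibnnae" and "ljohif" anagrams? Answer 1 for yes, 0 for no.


Strings: "ibnnae", "ljohif"
Sorted first:  abeinn
Sorted second: fhijlo
Differ at position 0: 'a' vs 'f' => not anagrams

0


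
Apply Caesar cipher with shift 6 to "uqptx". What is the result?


Caesar cipher: shift "uqptx" by 6
  'u' (pos 20) + 6 = pos 0 = 'a'
  'q' (pos 16) + 6 = pos 22 = 'w'
  'p' (pos 15) + 6 = pos 21 = 'v'
  't' (pos 19) + 6 = pos 25 = 'z'
  'x' (pos 23) + 6 = pos 3 = 'd'
Result: awvzd

awvzd


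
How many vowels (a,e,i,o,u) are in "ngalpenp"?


Input: ngalpenp
Checking each character:
  'n' at position 0: consonant
  'g' at position 1: consonant
  'a' at position 2: vowel (running total: 1)
  'l' at position 3: consonant
  'p' at position 4: consonant
  'e' at position 5: vowel (running total: 2)
  'n' at position 6: consonant
  'p' at position 7: consonant
Total vowels: 2

2


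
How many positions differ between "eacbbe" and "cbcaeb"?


Comparing "eacbbe" and "cbcaeb" position by position:
  Position 0: 'e' vs 'c' => DIFFER
  Position 1: 'a' vs 'b' => DIFFER
  Position 2: 'c' vs 'c' => same
  Position 3: 'b' vs 'a' => DIFFER
  Position 4: 'b' vs 'e' => DIFFER
  Position 5: 'e' vs 'b' => DIFFER
Positions that differ: 5

5


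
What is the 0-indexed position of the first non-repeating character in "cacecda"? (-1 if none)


Input: cacecda
Character frequencies:
  'a': 2
  'c': 3
  'd': 1
  'e': 1
Scanning left to right for freq == 1:
  Position 0 ('c'): freq=3, skip
  Position 1 ('a'): freq=2, skip
  Position 2 ('c'): freq=3, skip
  Position 3 ('e'): unique! => answer = 3

3


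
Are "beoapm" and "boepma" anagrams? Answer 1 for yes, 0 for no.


Strings: "beoapm", "boepma"
Sorted first:  abemop
Sorted second: abemop
Sorted forms match => anagrams

1


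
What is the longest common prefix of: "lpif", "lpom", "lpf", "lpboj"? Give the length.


Words: lpif, lpom, lpf, lpboj
  Position 0: all 'l' => match
  Position 1: all 'p' => match
  Position 2: ('i', 'o', 'f', 'b') => mismatch, stop
LCP = "lp" (length 2)

2


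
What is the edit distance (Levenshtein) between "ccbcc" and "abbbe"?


Computing edit distance: "ccbcc" -> "abbbe"
DP table:
           a    b    b    b    e
      0    1    2    3    4    5
  c   1    1    2    3    4    5
  c   2    2    2    3    4    5
  b   3    3    2    2    3    4
  c   4    4    3    3    3    4
  c   5    5    4    4    4    4
Edit distance = dp[5][5] = 4

4


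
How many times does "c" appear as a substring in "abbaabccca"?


Searching for "c" in "abbaabccca"
Scanning each position:
  Position 0: "a" => no
  Position 1: "b" => no
  Position 2: "b" => no
  Position 3: "a" => no
  Position 4: "a" => no
  Position 5: "b" => no
  Position 6: "c" => MATCH
  Position 7: "c" => MATCH
  Position 8: "c" => MATCH
  Position 9: "a" => no
Total occurrences: 3

3


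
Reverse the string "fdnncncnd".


Input: fdnncncnd
Reading characters right to left:
  Position 8: 'd'
  Position 7: 'n'
  Position 6: 'c'
  Position 5: 'n'
  Position 4: 'c'
  Position 3: 'n'
  Position 2: 'n'
  Position 1: 'd'
  Position 0: 'f'
Reversed: dncncnndf

dncncnndf


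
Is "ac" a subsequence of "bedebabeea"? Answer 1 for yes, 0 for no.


Check if "ac" is a subsequence of "bedebabeea"
Greedy scan:
  Position 0 ('b'): no match needed
  Position 1 ('e'): no match needed
  Position 2 ('d'): no match needed
  Position 3 ('e'): no match needed
  Position 4 ('b'): no match needed
  Position 5 ('a'): matches sub[0] = 'a'
  Position 6 ('b'): no match needed
  Position 7 ('e'): no match needed
  Position 8 ('e'): no match needed
  Position 9 ('a'): no match needed
Only matched 1/2 characters => not a subsequence

0


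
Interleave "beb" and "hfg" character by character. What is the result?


Interleaving "beb" and "hfg":
  Position 0: 'b' from first, 'h' from second => "bh"
  Position 1: 'e' from first, 'f' from second => "ef"
  Position 2: 'b' from first, 'g' from second => "bg"
Result: bhefbg

bhefbg


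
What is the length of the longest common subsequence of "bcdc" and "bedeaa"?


LCS of "bcdc" and "bedeaa"
DP table:
           b    e    d    e    a    a
      0    0    0    0    0    0    0
  b   0    1    1    1    1    1    1
  c   0    1    1    1    1    1    1
  d   0    1    1    2    2    2    2
  c   0    1    1    2    2    2    2
LCS length = dp[4][6] = 2

2


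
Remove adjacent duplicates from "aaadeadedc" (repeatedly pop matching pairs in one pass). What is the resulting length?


Input: aaadeadedc
Stack-based adjacent duplicate removal:
  Read 'a': push. Stack: a
  Read 'a': matches stack top 'a' => pop. Stack: (empty)
  Read 'a': push. Stack: a
  Read 'd': push. Stack: ad
  Read 'e': push. Stack: ade
  Read 'a': push. Stack: adea
  Read 'd': push. Stack: adead
  Read 'e': push. Stack: adeade
  Read 'd': push. Stack: adeaded
  Read 'c': push. Stack: adeadedc
Final stack: "adeadedc" (length 8)

8


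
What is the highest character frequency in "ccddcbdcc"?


Input: ccddcbdcc
Character counts:
  'b': 1
  'c': 5
  'd': 3
Maximum frequency: 5

5


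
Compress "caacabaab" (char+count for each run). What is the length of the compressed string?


Input: caacabaab
Runs:
  'c' x 1 => "c1"
  'a' x 2 => "a2"
  'c' x 1 => "c1"
  'a' x 1 => "a1"
  'b' x 1 => "b1"
  'a' x 2 => "a2"
  'b' x 1 => "b1"
Compressed: "c1a2c1a1b1a2b1"
Compressed length: 14

14


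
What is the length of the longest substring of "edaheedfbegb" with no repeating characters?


Input: "edaheedfbegb"
Sliding window (track last position of each char):
  Position 0 ('e'): window [0,0] length 1 -- new best
  Position 1 ('d'): window [0,1] length 2 -- new best
  Position 2 ('a'): window [0,2] length 3 -- new best
  Position 3 ('h'): window [0,3] length 4 -- new best
  Position 4 ('e'): repeat (last at 0), move window start to 1
  Position 4 ('e'): window [1,4] length 4
  Position 5 ('e'): repeat (last at 4), move window start to 5
  Position 5 ('e'): window [5,5] length 1
  Position 6 ('d'): window [5,6] length 2
  Position 7 ('f'): window [5,7] length 3
  Position 8 ('b'): window [5,8] length 4
  Position 9 ('e'): repeat (last at 5), move window start to 6
  Position 9 ('e'): window [6,9] length 4
  Position 10 ('g'): window [6,10] length 5 -- new best
  Position 11 ('b'): repeat (last at 8), move window start to 9
  Position 11 ('b'): window [9,11] length 3
Longest substring with no repeats: "dfbeg" with length 5

5
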